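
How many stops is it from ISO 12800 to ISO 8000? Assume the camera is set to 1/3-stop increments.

2/3 stop

12800 → 10000 → 8000 — count the steps: 2 third-stops = 2/3 stop.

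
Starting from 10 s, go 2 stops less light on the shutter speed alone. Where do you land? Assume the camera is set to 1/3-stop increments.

2.5 s

Shutter speed: 10 → 8 → 6 → 5 → 4 → 3.2 → 2.5 — 2 stops faster (darker).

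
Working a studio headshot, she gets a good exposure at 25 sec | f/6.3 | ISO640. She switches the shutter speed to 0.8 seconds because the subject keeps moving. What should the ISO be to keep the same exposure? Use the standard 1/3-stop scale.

Shutter speed: 25 → 20 → 15 → 13 → 10 → 8 → 6 → 5 → 4 → 3.2 → 2.5 → 2 → 1.6 → 1.3 → 1 → 0.8 — 5 stops faster (darker).
Need 5 stops brighter from the ISO: 640 → 800 → 1000 → 1250 → 1600 → 2000 → 2500 → 3200 → 4000 → 5000 → 6400 → 8000 → 10000 → 12800 → 16000 → 20000.

ISO 20000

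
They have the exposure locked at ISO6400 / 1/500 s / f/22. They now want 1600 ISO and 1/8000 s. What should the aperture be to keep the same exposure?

f/2.8

ISO: 6400 → 3200 → 1600 — 2 stops dropped (darker).
Shutter speed: 1/500 → 1/1000 → 1/2000 → 1/4000 → 1/8000 — 4 stops shorter (darker).
Net change so far: 6 stops darker. Offset with the aperture: f/22 → f/16 → f/11 → f/8 → f/5.6 → f/4 → f/2.8.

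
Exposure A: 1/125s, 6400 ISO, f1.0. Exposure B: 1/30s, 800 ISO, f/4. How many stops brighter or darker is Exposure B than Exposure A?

5 stops darker

Aperture: f/1.0 → f/1.4 → f/2 → f/2.8 → f/4 — 4 stops stopped down (darker).
Shutter speed: 1/125 → 1/60 → 1/30 — 2 stops longer (brighter).
ISO: 6400 → 3200 → 1600 → 800 — 3 stops lower (darker).
Net: −4 +2 −3 = −5 stops.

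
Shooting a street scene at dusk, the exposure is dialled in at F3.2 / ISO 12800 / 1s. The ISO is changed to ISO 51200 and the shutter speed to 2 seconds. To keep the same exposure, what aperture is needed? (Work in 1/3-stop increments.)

ISO: 12800 → 16000 → 20000 → 25600 → 32000 → 40000 → 51200 — 2 stops higher (brighter).
Shutter speed: 1 → 1.3 → 1.6 → 2 — 1 stop slower (brighter).
Net change so far: 3 stops brighter. Offset with the aperture: f/3.2 → f/3.5 → f/4 → f/4.5 → f/5 → f/5.6 → f/6.3 → f/7.1 → f/8 → f/9.

f/9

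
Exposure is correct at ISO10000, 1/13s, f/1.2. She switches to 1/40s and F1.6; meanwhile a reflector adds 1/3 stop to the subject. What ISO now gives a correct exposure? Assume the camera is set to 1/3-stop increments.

Scene light: 1/3 stop brighter.
Shutter speed: 1/13 → 1/15 → 1/20 → 1/25 → 1/30 → 1/40 — 1 2/3 stops shorter (darker).
Aperture: f/1.2 → f/1.4 → f/1.6 — 2/3 stop smaller aperture (darker).
Net so far: 2 stops darker. ISO: 10000 → 12800 → 16000 → 20000 → 25600 → 32000 → 40000.

ISO 40000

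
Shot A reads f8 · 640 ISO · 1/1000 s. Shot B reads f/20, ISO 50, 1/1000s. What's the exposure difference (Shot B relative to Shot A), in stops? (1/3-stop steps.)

6 1/3 stops darker

Aperture: f/8 → f/9 → f/10 → f/11 → f/13 → f/14 → f/16 → f/18 → f/20 — 2 2/3 stops narrower (darker).
Shutter speed: unchanged.
ISO: 640 → 500 → 400 → 320 → 250 → 200 → 160 → 125 → 100 → 80 → 64 → 50 — 3 2/3 stops dropped (darker).
Net: −2 2/3 −3 2/3 = −6 1/3 stops.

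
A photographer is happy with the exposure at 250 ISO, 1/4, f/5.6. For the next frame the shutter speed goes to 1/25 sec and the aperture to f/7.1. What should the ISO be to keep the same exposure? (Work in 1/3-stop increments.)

Shutter speed: 1/4 → 1/5 → 1/6 → 1/8 → 1/10 → 1/13 → 1/15 → 1/20 → 1/25 — 2 2/3 stops shorter (darker).
Aperture: f/5.6 → f/6.3 → f/7.1 — 2/3 stop stopped down (darker).
Net change so far: 3 1/3 stops darker. Offset with the ISO: 250 → 320 → 400 → 500 → 640 → 800 → 1000 → 1250 → 1600 → 2000 → 2500.

ISO 2500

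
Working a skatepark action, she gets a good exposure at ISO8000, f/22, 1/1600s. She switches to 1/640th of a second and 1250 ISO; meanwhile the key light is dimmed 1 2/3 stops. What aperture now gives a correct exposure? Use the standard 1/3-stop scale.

Scene light: 1 2/3 stops darker.
Shutter speed: 1/1600 → 1/1250 → 1/1000 → 1/800 → 1/640 — 1 1/3 stops longer (brighter).
ISO: 8000 → 6400 → 5000 → 4000 → 3200 → 2500 → 2000 → 1600 → 1250 — 2 2/3 stops lower (darker).
Net so far: 3 stops darker. Aperture: f/22 → f/20 → f/18 → f/16 → f/14 → f/13 → f/11 → f/10 → f/9 → f/8.

f/8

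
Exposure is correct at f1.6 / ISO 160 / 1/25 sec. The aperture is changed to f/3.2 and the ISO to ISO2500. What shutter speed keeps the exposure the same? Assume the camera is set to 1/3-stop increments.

1/100s

Aperture: f/1.6 → f/1.8 → f/2 → f/2.2 → f/2.5 → f/2.8 → f/3.2 — 2 stops narrower (darker).
ISO: 160 → 200 → 250 → 320 → 400 → 500 → 640 → 800 → 1000 → 1250 → 1600 → 2000 → 2500 — 4 stops raised (brighter).
Net change so far: 2 stops brighter. Offset with the shutter speed: 1/25 → 1/30 → 1/40 → 1/50 → 1/60 → 1/80 → 1/100.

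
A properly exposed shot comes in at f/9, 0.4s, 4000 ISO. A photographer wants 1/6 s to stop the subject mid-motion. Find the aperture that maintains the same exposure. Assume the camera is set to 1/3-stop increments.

f/5.6

Shutter speed: 0.4 → 0.3 → 1/4 → 1/5 → 1/6 — 1 1/3 stops shorter (darker).
Need 1 1/3 stops brighter from the aperture: f/9 → f/8 → f/7.1 → f/6.3 → f/5.6.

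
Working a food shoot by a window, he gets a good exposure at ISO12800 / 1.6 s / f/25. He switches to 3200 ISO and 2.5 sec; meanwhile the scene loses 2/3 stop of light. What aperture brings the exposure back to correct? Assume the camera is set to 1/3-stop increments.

f/13

Scene light: 2/3 stop darker.
ISO: 12800 → 10000 → 8000 → 6400 → 5000 → 4000 → 3200 — 2 stops dropped (darker).
Shutter speed: 1.6 → 2 → 2.5 — 2/3 stop slower (brighter).
Net so far: 2 stops darker. Aperture: f/25 → f/22 → f/20 → f/18 → f/16 → f/14 → f/13.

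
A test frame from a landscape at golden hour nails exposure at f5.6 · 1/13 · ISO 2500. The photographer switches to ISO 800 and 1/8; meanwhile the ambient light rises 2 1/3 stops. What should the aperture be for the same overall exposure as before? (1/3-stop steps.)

Scene light: 2 1/3 stops brighter.
ISO: 2500 → 2000 → 1600 → 1250 → 1000 → 800 — 1 2/3 stops lower (darker).
Shutter speed: 1/13 → 1/10 → 1/8 — 2/3 stop slower (brighter).
Net so far: 1 1/3 stops brighter. Aperture: f/5.6 → f/6.3 → f/7.1 → f/8 → f/9.

f/9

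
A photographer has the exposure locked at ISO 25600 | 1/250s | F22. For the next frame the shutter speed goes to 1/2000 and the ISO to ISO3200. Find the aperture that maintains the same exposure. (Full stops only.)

Shutter speed: 1/250 → 1/500 → 1/1000 → 1/2000 — 3 stops shorter (darker).
ISO: 25600 → 12800 → 6400 → 3200 — 3 stops lower (darker).
Net change so far: 6 stops darker. Offset with the aperture: f/22 → f/16 → f/11 → f/8 → f/5.6 → f/4 → f/2.8.

f/2.8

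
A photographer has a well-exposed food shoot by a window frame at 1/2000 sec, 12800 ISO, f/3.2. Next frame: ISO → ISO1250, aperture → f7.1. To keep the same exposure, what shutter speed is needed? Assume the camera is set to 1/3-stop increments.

ISO: 12800 → 10000 → 8000 → 6400 → 5000 → 4000 → 3200 → 2500 → 2000 → 1600 → 1250 — 3 1/3 stops lower (darker).
Aperture: f/3.2 → f/3.5 → f/4 → f/4.5 → f/5 → f/5.6 → f/6.3 → f/7.1 — 2 1/3 stops smaller aperture (darker).
Net change so far: 5 2/3 stops darker. Offset with the shutter speed: 1/2000 → 1/1600 → 1/1250 → 1/1000 → 1/800 → 1/640 → 1/500 → 1/400 → 1/320 → 1/250 → 1/200 → 1/160 → 1/125 → 1/100 → 1/80 → 1/60 → 1/50 → 1/40.

1/40s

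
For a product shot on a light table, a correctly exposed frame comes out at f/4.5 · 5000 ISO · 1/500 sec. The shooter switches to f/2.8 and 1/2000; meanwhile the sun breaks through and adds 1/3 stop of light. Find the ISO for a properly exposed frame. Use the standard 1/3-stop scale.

ISO 6400

Scene light: 1/3 stop brighter.
Aperture: f/4.5 → f/4 → f/3.5 → f/3.2 → f/2.8 — 1 1/3 stops larger aperture (brighter).
Shutter speed: 1/500 → 1/640 → 1/800 → 1/1000 → 1/1250 → 1/1600 → 1/2000 — 2 stops shorter (darker).
Net so far: 1/3 stop darker. ISO: 5000 → 6400.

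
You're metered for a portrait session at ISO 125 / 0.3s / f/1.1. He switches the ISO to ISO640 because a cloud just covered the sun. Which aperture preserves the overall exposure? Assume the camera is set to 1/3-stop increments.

f/2.5

ISO: 125 → 160 → 200 → 250 → 320 → 400 → 500 → 640 — 2 1/3 stops raised (brighter).
Need 2 1/3 stops darker from the aperture: f/1.1 → f/1.2 → f/1.4 → f/1.6 → f/1.8 → f/2 → f/2.2 → f/2.5.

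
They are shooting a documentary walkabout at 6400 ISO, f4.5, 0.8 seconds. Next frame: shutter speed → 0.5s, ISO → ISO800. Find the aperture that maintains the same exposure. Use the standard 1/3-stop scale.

f/1.2

Shutter speed: 0.8 → 0.6 → 0.5 — 2/3 stop faster (darker).
ISO: 6400 → 5000 → 4000 → 3200 → 2500 → 2000 → 1600 → 1250 → 1000 → 800 — 3 stops dropped (darker).
Net change so far: 3 2/3 stops darker. Offset with the aperture: f/4.5 → f/4 → f/3.5 → f/3.2 → f/2.8 → f/2.5 → f/2.2 → f/2 → f/1.8 → f/1.6 → f/1.4 → f/1.2.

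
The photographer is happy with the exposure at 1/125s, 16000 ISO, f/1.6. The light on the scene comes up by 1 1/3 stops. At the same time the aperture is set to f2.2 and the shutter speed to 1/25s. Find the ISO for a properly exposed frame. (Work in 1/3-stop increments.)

ISO 2500

Scene light: 1 1/3 stops brighter.
Aperture: f/1.6 → f/1.8 → f/2 → f/2.2 — 1 stop stopped down (darker).
Shutter speed: 1/125 → 1/100 → 1/80 → 1/60 → 1/50 → 1/40 → 1/30 → 1/25 — 2 1/3 stops slower (brighter).
Net so far: 2 2/3 stops brighter. ISO: 16000 → 12800 → 10000 → 8000 → 6400 → 5000 → 4000 → 3200 → 2500.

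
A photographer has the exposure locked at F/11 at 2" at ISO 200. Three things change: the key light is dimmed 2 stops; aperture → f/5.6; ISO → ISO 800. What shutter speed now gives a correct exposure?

1/2s

Scene light: 2 stops darker.
Aperture: f/11 → f/8 → f/5.6 — 2 stops opened up (brighter).
ISO: 200 → 400 → 800 — 2 stops raised (brighter).
Net so far: 2 stops brighter. Shutter speed: 2 → 1 → 1/2.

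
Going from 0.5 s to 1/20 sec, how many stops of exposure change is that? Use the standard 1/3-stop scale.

3 1/3 stops

0.5 → 0.4 → 0.3 → 1/4 → 1/5 → 1/6 → 1/8 → 1/10 → 1/13 → 1/15 → 1/20 — count the steps: 10 third-stops = 3 1/3 stops.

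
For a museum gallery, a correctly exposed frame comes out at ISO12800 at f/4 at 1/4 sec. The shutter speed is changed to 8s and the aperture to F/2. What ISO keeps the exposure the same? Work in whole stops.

Shutter speed: 1/4 → 1/2 → 1 → 2 → 4 → 8 — 5 stops longer (brighter).
Aperture: f/4 → f/2.8 → f/2 — 2 stops opened up (brighter).
Net change so far: 7 stops brighter. Offset with the ISO: 12800 → 6400 → 3200 → 1600 → 800 → 400 → 200 → 100.

ISO 100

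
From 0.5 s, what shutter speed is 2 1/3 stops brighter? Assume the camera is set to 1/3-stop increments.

Shutter speed: 0.5 → 0.6 → 0.8 → 1 → 1.3 → 1.6 → 2 → 2.5 — 2 1/3 stops longer (brighter).

2.5 s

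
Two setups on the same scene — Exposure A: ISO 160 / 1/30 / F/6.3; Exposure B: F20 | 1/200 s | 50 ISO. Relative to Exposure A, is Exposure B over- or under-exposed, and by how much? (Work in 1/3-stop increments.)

Aperture: f/6.3 → f/7.1 → f/8 → f/9 → f/10 → f/11 → f/13 → f/14 → f/16 → f/18 → f/20 — 3 1/3 stops smaller aperture (darker).
Shutter speed: 1/30 → 1/40 → 1/50 → 1/60 → 1/80 → 1/100 → 1/125 → 1/160 → 1/200 — 2 2/3 stops shorter (darker).
ISO: 160 → 125 → 100 → 80 → 64 → 50 — 1 2/3 stops lower (darker).
Net: −3 1/3 −2 2/3 −1 2/3 = −7 2/3 stops.

7 2/3 stops darker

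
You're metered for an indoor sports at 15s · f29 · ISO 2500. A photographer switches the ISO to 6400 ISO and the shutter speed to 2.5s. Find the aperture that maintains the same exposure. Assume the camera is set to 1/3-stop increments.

f/18

ISO: 2500 → 3200 → 4000 → 5000 → 6400 — 1 1/3 stops raised (brighter).
Shutter speed: 15 → 13 → 10 → 8 → 6 → 5 → 4 → 3.2 → 2.5 — 2 2/3 stops faster (darker).
Net change so far: 1 1/3 stops darker. Offset with the aperture: f/29 → f/25 → f/22 → f/20 → f/18.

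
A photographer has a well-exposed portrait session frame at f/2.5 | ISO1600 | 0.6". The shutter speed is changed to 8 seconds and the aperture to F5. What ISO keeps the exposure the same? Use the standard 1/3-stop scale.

ISO 500

Shutter speed: 0.6 → 0.8 → 1 → 1.3 → 1.6 → 2 → 2.5 → 3.2 → 4 → 5 → 6 → 8 — 3 2/3 stops longer (brighter).
Aperture: f/2.5 → f/2.8 → f/3.2 → f/3.5 → f/4 → f/4.5 → f/5 — 2 stops narrower (darker).
Net change so far: 1 2/3 stops brighter. Offset with the ISO: 1600 → 1250 → 1000 → 800 → 640 → 500.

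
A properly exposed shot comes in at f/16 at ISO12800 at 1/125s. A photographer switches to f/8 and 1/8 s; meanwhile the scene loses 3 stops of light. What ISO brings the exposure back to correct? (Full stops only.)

ISO 1600

Scene light: 3 stops darker.
Aperture: f/16 → f/11 → f/8 — 2 stops opened up (brighter).
Shutter speed: 1/125 → 1/60 → 1/30 → 1/15 → 1/8 — 4 stops longer (brighter).
Net so far: 3 stops brighter. ISO: 12800 → 6400 → 3200 → 1600.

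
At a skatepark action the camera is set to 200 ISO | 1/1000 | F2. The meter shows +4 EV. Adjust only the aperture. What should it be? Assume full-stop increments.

Overexposed by 4 stops → need 4 stops darker.
Aperture: f/2 → f/2.8 → f/4 → f/5.6 → f/8.

f/8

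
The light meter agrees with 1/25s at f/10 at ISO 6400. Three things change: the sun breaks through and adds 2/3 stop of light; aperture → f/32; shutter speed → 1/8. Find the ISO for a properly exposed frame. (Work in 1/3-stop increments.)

Scene light: 2/3 stop brighter.
Aperture: f/10 → f/11 → f/13 → f/14 → f/16 → f/18 → f/20 → f/22 → f/25 → f/29 → f/32 — 3 1/3 stops stopped down (darker).
Shutter speed: 1/25 → 1/20 → 1/15 → 1/13 → 1/10 → 1/8 — 1 2/3 stops longer (brighter).
Net so far: 1 stop darker. ISO: 6400 → 8000 → 10000 → 12800.

ISO 12800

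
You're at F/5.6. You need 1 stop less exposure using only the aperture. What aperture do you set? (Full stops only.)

Aperture: f/5.6 → f/8 — 1 stop smaller aperture (darker).

f/8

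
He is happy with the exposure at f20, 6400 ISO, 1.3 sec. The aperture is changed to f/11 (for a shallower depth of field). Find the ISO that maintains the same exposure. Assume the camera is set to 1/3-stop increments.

Aperture: f/20 → f/18 → f/16 → f/14 → f/13 → f/11 — 1 2/3 stops opened up (brighter).
Need 1 2/3 stops darker from the ISO: 6400 → 5000 → 4000 → 3200 → 2500 → 2000.

ISO 2000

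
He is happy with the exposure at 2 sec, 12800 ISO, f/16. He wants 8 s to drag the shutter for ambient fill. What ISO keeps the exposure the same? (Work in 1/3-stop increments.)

ISO 3200

Shutter speed: 2 → 2.5 → 3.2 → 4 → 5 → 6 → 8 — 2 stops slower (brighter).
Need 2 stops darker from the ISO: 12800 → 10000 → 8000 → 6400 → 5000 → 4000 → 3200.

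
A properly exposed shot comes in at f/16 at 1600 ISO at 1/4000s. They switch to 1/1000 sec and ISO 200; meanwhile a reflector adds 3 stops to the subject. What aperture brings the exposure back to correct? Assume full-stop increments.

Scene light: 3 stops brighter.
Shutter speed: 1/4000 → 1/2000 → 1/1000 — 2 stops longer (brighter).
ISO: 1600 → 800 → 400 → 200 — 3 stops dropped (darker).
Net so far: 2 stops brighter. Aperture: f/16 → f/22 → f/32.

f/32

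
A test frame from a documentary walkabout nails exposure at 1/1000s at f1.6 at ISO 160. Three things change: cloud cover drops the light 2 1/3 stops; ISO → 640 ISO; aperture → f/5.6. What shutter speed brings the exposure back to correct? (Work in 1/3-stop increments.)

1/60s

Scene light: 2 1/3 stops darker.
ISO: 160 → 200 → 250 → 320 → 400 → 500 → 640 — 2 stops higher (brighter).
Aperture: f/1.6 → f/1.8 → f/2 → f/2.2 → f/2.5 → f/2.8 → f/3.2 → f/3.5 → f/4 → f/4.5 → f/5 → f/5.6 — 3 2/3 stops stopped down (darker).
Net so far: 4 stops darker. Shutter speed: 1/1000 → 1/800 → 1/640 → 1/500 → 1/400 → 1/320 → 1/250 → 1/200 → 1/160 → 1/125 → 1/100 → 1/80 → 1/60.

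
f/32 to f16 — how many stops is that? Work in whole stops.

2 stops

f/32 → f/22 → f/16 — count the steps: 2 stops.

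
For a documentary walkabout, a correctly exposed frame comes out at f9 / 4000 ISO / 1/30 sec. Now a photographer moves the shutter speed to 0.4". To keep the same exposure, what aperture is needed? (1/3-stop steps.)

Shutter speed: 1/30 → 1/25 → 1/20 → 1/15 → 1/13 → 1/10 → 1/8 → 1/6 → 1/5 → 1/4 → 0.3 → 0.4 — 3 2/3 stops slower (brighter).
Need 3 2/3 stops darker from the aperture: f/9 → f/10 → f/11 → f/13 → f/14 → f/16 → f/18 → f/20 → f/22 → f/25 → f/29 → f/32.

f/32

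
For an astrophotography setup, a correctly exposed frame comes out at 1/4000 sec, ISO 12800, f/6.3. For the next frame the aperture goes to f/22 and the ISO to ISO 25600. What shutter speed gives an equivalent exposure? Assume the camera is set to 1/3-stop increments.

1/640s

Aperture: f/6.3 → f/7.1 → f/8 → f/9 → f/10 → f/11 → f/13 → f/14 → f/16 → f/18 → f/20 → f/22 — 3 2/3 stops stopped down (darker).
ISO: 12800 → 16000 → 20000 → 25600 — 1 stop higher (brighter).
Net change so far: 2 2/3 stops darker. Offset with the shutter speed: 1/4000 → 1/3200 → 1/2500 → 1/2000 → 1/1600 → 1/1250 → 1/1000 → 1/800 → 1/640.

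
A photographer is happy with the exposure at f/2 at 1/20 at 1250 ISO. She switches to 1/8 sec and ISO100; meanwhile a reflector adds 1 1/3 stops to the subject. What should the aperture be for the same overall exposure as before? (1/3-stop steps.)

f/1.4

Scene light: 1 1/3 stops brighter.
Shutter speed: 1/20 → 1/15 → 1/13 → 1/10 → 1/8 — 1 1/3 stops slower (brighter).
ISO: 1250 → 1000 → 800 → 640 → 500 → 400 → 320 → 250 → 200 → 160 → 125 → 100 — 3 2/3 stops dropped (darker).
Net so far: 1 stop darker. Aperture: f/2 → f/1.8 → f/1.6 → f/1.4.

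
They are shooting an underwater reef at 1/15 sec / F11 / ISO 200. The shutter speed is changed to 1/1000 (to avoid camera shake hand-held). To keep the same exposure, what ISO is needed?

ISO 12800

Shutter speed: 1/15 → 1/30 → 1/60 → 1/125 → 1/250 → 1/500 → 1/1000 — 6 stops faster (darker).
Need 6 stops brighter from the ISO: 200 → 400 → 800 → 1600 → 3200 → 6400 → 12800.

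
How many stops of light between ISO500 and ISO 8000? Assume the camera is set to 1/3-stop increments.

500 → 640 → 800 → 1000 → 1250 → 1600 → 2000 → 2500 → 3200 → 4000 → 5000 → 6400 → 8000 — count the steps: 12 third-stops = 4 stops.

4 stops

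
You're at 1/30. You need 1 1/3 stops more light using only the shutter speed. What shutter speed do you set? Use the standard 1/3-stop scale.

1/13s

Shutter speed: 1/30 → 1/25 → 1/20 → 1/15 → 1/13 — 1 1/3 stops slower (brighter).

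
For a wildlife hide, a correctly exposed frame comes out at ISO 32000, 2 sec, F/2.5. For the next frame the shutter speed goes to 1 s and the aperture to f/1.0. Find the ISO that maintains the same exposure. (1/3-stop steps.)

ISO 10000

Shutter speed: 2 → 1.6 → 1.3 → 1 — 1 stop shorter (darker).
Aperture: f/2.5 → f/2.2 → f/2 → f/1.8 → f/1.6 → f/1.4 → f/1.2 → f/1.1 → f/1.0 — 2 2/3 stops opened up (brighter).
Net change so far: 1 2/3 stops brighter. Offset with the ISO: 32000 → 25600 → 20000 → 16000 → 12800 → 10000.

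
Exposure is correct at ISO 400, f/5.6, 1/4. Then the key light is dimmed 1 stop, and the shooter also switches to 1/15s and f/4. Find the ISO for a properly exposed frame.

ISO 1600

Scene light: 1 stop darker.
Shutter speed: 1/4 → 1/8 → 1/15 — 2 stops faster (darker).
Aperture: f/5.6 → f/4 — 1 stop wider (brighter).
Net so far: 2 stops darker. ISO: 400 → 800 → 1600.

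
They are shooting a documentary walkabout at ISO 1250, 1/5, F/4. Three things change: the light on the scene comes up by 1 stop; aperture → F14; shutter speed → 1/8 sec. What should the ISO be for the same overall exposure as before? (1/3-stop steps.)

ISO 12800

Scene light: 1 stop brighter.
Aperture: f/4 → f/4.5 → f/5 → f/5.6 → f/6.3 → f/7.1 → f/8 → f/9 → f/10 → f/11 → f/13 → f/14 — 3 2/3 stops stopped down (darker).
Shutter speed: 1/5 → 1/6 → 1/8 — 2/3 stop shorter (darker).
Net so far: 3 1/3 stops darker. ISO: 1250 → 1600 → 2000 → 2500 → 3200 → 4000 → 5000 → 6400 → 8000 → 10000 → 12800.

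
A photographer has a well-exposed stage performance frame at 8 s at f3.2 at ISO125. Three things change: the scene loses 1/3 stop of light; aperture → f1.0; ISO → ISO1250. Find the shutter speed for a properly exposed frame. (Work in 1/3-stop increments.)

Scene light: 1/3 stop darker.
Aperture: f/3.2 → f/2.8 → f/2.5 → f/2.2 → f/2 → f/1.8 → f/1.6 → f/1.4 → f/1.2 → f/1.1 → f/1.0 — 3 1/3 stops larger aperture (brighter).
ISO: 125 → 160 → 200 → 250 → 320 → 400 → 500 → 640 → 800 → 1000 → 1250 — 3 1/3 stops higher (brighter).
Net so far: 6 1/3 stops brighter. Shutter speed: 8 → 6 → 5 → 4 → 3.2 → 2.5 → 2 → 1.6 → 1.3 → 1 → 0.8 → 0.6 → 0.5 → 0.4 → 0.3 → 1/4 → 1/5 → 1/6 → 1/8 → 1/10.

1/10s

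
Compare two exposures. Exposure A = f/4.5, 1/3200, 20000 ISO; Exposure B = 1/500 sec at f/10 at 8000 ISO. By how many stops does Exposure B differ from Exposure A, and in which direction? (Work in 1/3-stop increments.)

Aperture: f/4.5 → f/5 → f/5.6 → f/6.3 → f/7.1 → f/8 → f/9 → f/10 — 2 1/3 stops stopped down (darker).
Shutter speed: 1/3200 → 1/2500 → 1/2000 → 1/1600 → 1/1250 → 1/1000 → 1/800 → 1/640 → 1/500 — 2 2/3 stops slower (brighter).
ISO: 20000 → 16000 → 12800 → 10000 → 8000 — 1 1/3 stops dropped (darker).
Net: −2 1/3 +2 2/3 −1 1/3 = −1 stop.

1 stop darker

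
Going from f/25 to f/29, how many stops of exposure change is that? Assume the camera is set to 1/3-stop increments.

1/3 stop

f/25 → f/29 — count the steps: 1 third-stops = 1/3 stop.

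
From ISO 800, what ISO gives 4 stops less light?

ISO: 800 → 400 → 200 → 100 → 50 — 4 stops lower (darker).

ISO 50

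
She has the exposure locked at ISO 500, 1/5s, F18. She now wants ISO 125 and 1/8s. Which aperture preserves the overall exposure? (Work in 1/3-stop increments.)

ISO: 500 → 400 → 320 → 250 → 200 → 160 → 125 — 2 stops dropped (darker).
Shutter speed: 1/5 → 1/6 → 1/8 — 2/3 stop shorter (darker).
Net change so far: 2 2/3 stops darker. Offset with the aperture: f/18 → f/16 → f/14 → f/13 → f/11 → f/10 → f/9 → f/8 → f/7.1.

f/7.1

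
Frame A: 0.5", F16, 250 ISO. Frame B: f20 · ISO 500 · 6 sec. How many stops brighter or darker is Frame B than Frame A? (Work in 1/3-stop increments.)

4 stops brighter

Aperture: f/16 → f/18 → f/20 — 2/3 stop smaller aperture (darker).
Shutter speed: 0.5 → 0.6 → 0.8 → 1 → 1.3 → 1.6 → 2 → 2.5 → 3.2 → 4 → 5 → 6 — 3 2/3 stops slower (brighter).
ISO: 250 → 320 → 400 → 500 — 1 stop raised (brighter).
Net: −2/3 +3 2/3 +1 = +4 stops.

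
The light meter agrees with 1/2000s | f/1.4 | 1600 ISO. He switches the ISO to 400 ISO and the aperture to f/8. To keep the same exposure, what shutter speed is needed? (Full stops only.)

ISO: 1600 → 800 → 400 — 2 stops lower (darker).
Aperture: f/1.4 → f/2 → f/2.8 → f/4 → f/5.6 → f/8 — 5 stops stopped down (darker).
Net change so far: 7 stops darker. Offset with the shutter speed: 1/2000 → 1/1000 → 1/500 → 1/250 → 1/125 → 1/60 → 1/30 → 1/15.

1/15s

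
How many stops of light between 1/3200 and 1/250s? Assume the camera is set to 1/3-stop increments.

1/3200 → 1/2500 → 1/2000 → 1/1600 → 1/1250 → 1/1000 → 1/800 → 1/640 → 1/500 → 1/400 → 1/320 → 1/250 — count the steps: 11 third-stops = 3 2/3 stops.

3 2/3 stops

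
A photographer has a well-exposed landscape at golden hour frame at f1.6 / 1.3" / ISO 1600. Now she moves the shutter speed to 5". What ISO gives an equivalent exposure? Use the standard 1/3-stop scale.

ISO 400

Shutter speed: 1.3 → 1.6 → 2 → 2.5 → 3.2 → 4 → 5 — 2 stops longer (brighter).
Need 2 stops darker from the ISO: 1600 → 1250 → 1000 → 800 → 640 → 500 → 400.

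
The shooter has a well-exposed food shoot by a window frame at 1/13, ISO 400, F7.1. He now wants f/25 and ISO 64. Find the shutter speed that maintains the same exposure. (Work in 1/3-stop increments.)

Aperture: f/7.1 → f/8 → f/9 → f/10 → f/11 → f/13 → f/14 → f/16 → f/18 → f/20 → f/22 → f/25 — 3 2/3 stops smaller aperture (darker).
ISO: 400 → 320 → 250 → 200 → 160 → 125 → 100 → 80 → 64 — 2 2/3 stops dropped (darker).
Net change so far: 6 1/3 stops darker. Offset with the shutter speed: 1/13 → 1/10 → 1/8 → 1/6 → 1/5 → 1/4 → 0.3 → 0.4 → 0.5 → 0.6 → 0.8 → 1 → 1.3 → 1.6 → 2 → 2.5 → 3.2 → 4 → 5 → 6.

6 s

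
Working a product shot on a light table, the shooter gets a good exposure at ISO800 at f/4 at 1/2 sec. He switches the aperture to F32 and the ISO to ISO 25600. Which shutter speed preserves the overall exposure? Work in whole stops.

1 s

Aperture: f/4 → f/5.6 → f/8 → f/11 → f/16 → f/22 → f/32 — 6 stops narrower (darker).
ISO: 800 → 1600 → 3200 → 6400 → 12800 → 25600 — 5 stops higher (brighter).
Net change so far: 1 stop darker. Offset with the shutter speed: 1/2 → 1.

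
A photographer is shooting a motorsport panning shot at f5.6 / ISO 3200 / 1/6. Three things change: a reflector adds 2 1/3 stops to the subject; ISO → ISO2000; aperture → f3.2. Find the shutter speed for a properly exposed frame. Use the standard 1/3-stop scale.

1/60s

Scene light: 2 1/3 stops brighter.
ISO: 3200 → 2500 → 2000 — 2/3 stop lower (darker).
Aperture: f/5.6 → f/5 → f/4.5 → f/4 → f/3.5 → f/3.2 — 1 2/3 stops larger aperture (brighter).
Net so far: 3 1/3 stops brighter. Shutter speed: 1/6 → 1/8 → 1/10 → 1/13 → 1/15 → 1/20 → 1/25 → 1/30 → 1/40 → 1/50 → 1/60.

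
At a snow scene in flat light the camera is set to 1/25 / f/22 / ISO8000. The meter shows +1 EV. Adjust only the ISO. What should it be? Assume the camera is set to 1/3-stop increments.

ISO 4000

Overexposed by 1 stop → need 1 stop darker.
ISO: 8000 → 6400 → 5000 → 4000.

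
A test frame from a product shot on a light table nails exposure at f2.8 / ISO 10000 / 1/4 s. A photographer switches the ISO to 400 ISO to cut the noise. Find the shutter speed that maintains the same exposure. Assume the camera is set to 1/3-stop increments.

6 s

ISO: 10000 → 8000 → 6400 → 5000 → 4000 → 3200 → 2500 → 2000 → 1600 → 1250 → 1000 → 800 → 640 → 500 → 400 — 4 2/3 stops lower (darker).
Need 4 2/3 stops brighter from the shutter speed: 1/4 → 0.3 → 0.4 → 0.5 → 0.6 → 0.8 → 1 → 1.3 → 1.6 → 2 → 2.5 → 3.2 → 4 → 5 → 6.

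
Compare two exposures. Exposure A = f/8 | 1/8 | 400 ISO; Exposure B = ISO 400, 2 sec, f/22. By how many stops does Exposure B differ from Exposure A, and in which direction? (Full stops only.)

1 stop brighter

Aperture: f/8 → f/11 → f/16 → f/22 — 3 stops narrower (darker).
Shutter speed: 1/8 → 1/4 → 1/2 → 1 → 2 — 4 stops slower (brighter).
ISO: unchanged.
Net: −3 +4 = +1 stop.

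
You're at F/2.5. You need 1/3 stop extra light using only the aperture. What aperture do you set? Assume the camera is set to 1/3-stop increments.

Aperture: f/2.5 → f/2.2 — 1/3 stop opened up (brighter).

f/2.2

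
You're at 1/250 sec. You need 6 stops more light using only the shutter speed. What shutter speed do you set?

1/4s

Shutter speed: 1/250 → 1/125 → 1/60 → 1/30 → 1/15 → 1/8 → 1/4 — 6 stops longer (brighter).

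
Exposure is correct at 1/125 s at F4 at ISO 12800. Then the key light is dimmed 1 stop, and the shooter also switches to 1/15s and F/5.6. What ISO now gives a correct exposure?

Scene light: 1 stop darker.
Shutter speed: 1/125 → 1/60 → 1/30 → 1/15 — 3 stops slower (brighter).
Aperture: f/4 → f/5.6 — 1 stop smaller aperture (darker).
Net so far: 1 stop brighter. ISO: 12800 → 6400.

ISO 6400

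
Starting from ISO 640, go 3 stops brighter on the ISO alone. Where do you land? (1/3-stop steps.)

ISO: 640 → 800 → 1000 → 1250 → 1600 → 2000 → 2500 → 3200 → 4000 → 5000 — 3 stops raised (brighter).

ISO 5000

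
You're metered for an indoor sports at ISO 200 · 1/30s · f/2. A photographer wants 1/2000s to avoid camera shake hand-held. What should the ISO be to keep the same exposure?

ISO 12800

Shutter speed: 1/30 → 1/60 → 1/125 → 1/250 → 1/500 → 1/1000 → 1/2000 — 6 stops shorter (darker).
Need 6 stops brighter from the ISO: 200 → 400 → 800 → 1600 → 3200 → 6400 → 12800.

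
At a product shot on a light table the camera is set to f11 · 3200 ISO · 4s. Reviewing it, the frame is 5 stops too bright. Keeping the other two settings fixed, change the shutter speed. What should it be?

1/8s

Overexposed by 5 stops → need 5 stops darker.
Shutter speed: 4 → 2 → 1 → 1/2 → 1/4 → 1/8.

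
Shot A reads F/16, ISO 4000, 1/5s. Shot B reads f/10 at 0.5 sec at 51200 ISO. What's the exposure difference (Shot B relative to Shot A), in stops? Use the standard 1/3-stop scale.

6 1/3 stops brighter

Aperture: f/16 → f/14 → f/13 → f/11 → f/10 — 1 1/3 stops larger aperture (brighter).
Shutter speed: 1/5 → 1/4 → 0.3 → 0.4 → 0.5 — 1 1/3 stops slower (brighter).
ISO: 4000 → 5000 → 6400 → 8000 → 10000 → 12800 → 16000 → 20000 → 25600 → 32000 → 40000 → 51200 — 3 2/3 stops higher (brighter).
Net: +1 1/3 +1 1/3 +3 2/3 = +6 1/3 stops.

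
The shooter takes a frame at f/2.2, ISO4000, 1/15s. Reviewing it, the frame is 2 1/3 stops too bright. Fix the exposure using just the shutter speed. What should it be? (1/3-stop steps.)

1/80s

Overexposed by 2 1/3 stops → need 2 1/3 stops darker.
Shutter speed: 1/15 → 1/20 → 1/25 → 1/30 → 1/40 → 1/50 → 1/60 → 1/80.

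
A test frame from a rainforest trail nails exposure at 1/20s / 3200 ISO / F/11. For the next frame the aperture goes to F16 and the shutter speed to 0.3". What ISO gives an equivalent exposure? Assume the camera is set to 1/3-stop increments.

Aperture: f/11 → f/13 → f/14 → f/16 — 1 stop narrower (darker).
Shutter speed: 1/20 → 1/15 → 1/13 → 1/10 → 1/8 → 1/6 → 1/5 → 1/4 → 0.3 — 2 2/3 stops longer (brighter).
Net change so far: 1 2/3 stops brighter. Offset with the ISO: 3200 → 2500 → 2000 → 1600 → 1250 → 1000.

ISO 1000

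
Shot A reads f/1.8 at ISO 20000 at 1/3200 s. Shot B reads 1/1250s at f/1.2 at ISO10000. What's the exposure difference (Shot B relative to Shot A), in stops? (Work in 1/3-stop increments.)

Aperture: f/1.8 → f/1.6 → f/1.4 → f/1.2 — 1 stop opened up (brighter).
Shutter speed: 1/3200 → 1/2500 → 1/2000 → 1/1600 → 1/1250 — 1 1/3 stops longer (brighter).
ISO: 20000 → 16000 → 12800 → 10000 — 1 stop lower (darker).
Net: +1 +1 1/3 −1 = +1 1/3 stops.

1 1/3 stops brighter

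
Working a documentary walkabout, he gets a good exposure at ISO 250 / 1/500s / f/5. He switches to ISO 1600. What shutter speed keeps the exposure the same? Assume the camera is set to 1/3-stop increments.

1/3200s

ISO: 250 → 320 → 400 → 500 → 640 → 800 → 1000 → 1250 → 1600 — 2 2/3 stops raised (brighter).
Need 2 2/3 stops darker from the shutter speed: 1/500 → 1/640 → 1/800 → 1/1000 → 1/1250 → 1/1600 → 1/2000 → 1/2500 → 1/3200.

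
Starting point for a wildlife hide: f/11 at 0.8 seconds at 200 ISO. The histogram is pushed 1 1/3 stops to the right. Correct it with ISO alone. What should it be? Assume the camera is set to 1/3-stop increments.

ISO 80

Overexposed by 1 1/3 stops → need 1 1/3 stops darker.
ISO: 200 → 160 → 125 → 100 → 80.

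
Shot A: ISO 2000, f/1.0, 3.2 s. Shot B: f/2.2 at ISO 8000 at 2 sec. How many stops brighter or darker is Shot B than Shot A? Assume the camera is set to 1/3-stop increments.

1 stop darker

Aperture: f/1.0 → f/1.1 → f/1.2 → f/1.4 → f/1.6 → f/1.8 → f/2 → f/2.2 — 2 1/3 stops narrower (darker).
Shutter speed: 3.2 → 2.5 → 2 — 2/3 stop faster (darker).
ISO: 2000 → 2500 → 3200 → 4000 → 5000 → 6400 → 8000 — 2 stops higher (brighter).
Net: −2 1/3 −2/3 +2 = −1 stop.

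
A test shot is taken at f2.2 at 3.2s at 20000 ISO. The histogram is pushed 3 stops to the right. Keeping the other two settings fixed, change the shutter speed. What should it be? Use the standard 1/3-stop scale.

Overexposed by 3 stops → need 3 stops darker.
Shutter speed: 3.2 → 2.5 → 2 → 1.6 → 1.3 → 1 → 0.8 → 0.6 → 0.5 → 0.4.

0.4 s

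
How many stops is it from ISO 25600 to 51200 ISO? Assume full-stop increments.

25600 → 51200 — count the steps: 1 stop.

1 stop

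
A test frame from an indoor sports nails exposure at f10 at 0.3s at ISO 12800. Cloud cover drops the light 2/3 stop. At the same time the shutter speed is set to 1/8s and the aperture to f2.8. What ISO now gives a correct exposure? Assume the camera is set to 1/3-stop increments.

ISO 4000

Scene light: 2/3 stop darker.
Shutter speed: 0.3 → 1/4 → 1/5 → 1/6 → 1/8 — 1 1/3 stops shorter (darker).
Aperture: f/10 → f/9 → f/8 → f/7.1 → f/6.3 → f/5.6 → f/5 → f/4.5 → f/4 → f/3.5 → f/3.2 → f/2.8 — 3 2/3 stops larger aperture (brighter).
Net so far: 1 2/3 stops brighter. ISO: 12800 → 10000 → 8000 → 6400 → 5000 → 4000.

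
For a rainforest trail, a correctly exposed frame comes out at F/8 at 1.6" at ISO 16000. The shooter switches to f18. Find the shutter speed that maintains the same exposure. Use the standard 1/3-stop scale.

8 s

Aperture: f/8 → f/9 → f/10 → f/11 → f/13 → f/14 → f/16 → f/18 — 2 1/3 stops stopped down (darker).
Need 2 1/3 stops brighter from the shutter speed: 1.6 → 2 → 2.5 → 3.2 → 4 → 5 → 6 → 8.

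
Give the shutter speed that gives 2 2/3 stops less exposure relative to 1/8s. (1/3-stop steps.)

1/50s

Shutter speed: 1/8 → 1/10 → 1/13 → 1/15 → 1/20 → 1/25 → 1/30 → 1/40 → 1/50 — 2 2/3 stops faster (darker).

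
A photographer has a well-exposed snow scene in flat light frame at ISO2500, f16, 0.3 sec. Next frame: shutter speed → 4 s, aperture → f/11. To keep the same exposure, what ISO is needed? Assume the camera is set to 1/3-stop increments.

ISO 100

Shutter speed: 0.3 → 0.4 → 0.5 → 0.6 → 0.8 → 1 → 1.3 → 1.6 → 2 → 2.5 → 3.2 → 4 — 3 2/3 stops longer (brighter).
Aperture: f/16 → f/14 → f/13 → f/11 — 1 stop wider (brighter).
Net change so far: 4 2/3 stops brighter. Offset with the ISO: 2500 → 2000 → 1600 → 1250 → 1000 → 800 → 640 → 500 → 400 → 320 → 250 → 200 → 160 → 125 → 100.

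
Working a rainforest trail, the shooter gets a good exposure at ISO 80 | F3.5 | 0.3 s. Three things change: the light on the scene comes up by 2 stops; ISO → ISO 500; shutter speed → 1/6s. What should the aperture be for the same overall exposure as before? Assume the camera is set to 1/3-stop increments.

Scene light: 2 stops brighter.
ISO: 80 → 100 → 125 → 160 → 200 → 250 → 320 → 400 → 500 — 2 2/3 stops higher (brighter).
Shutter speed: 0.3 → 1/4 → 1/5 → 1/6 — 1 stop faster (darker).
Net so far: 3 2/3 stops brighter. Aperture: f/3.5 → f/4 → f/4.5 → f/5 → f/5.6 → f/6.3 → f/7.1 → f/8 → f/9 → f/10 → f/11 → f/13.

f/13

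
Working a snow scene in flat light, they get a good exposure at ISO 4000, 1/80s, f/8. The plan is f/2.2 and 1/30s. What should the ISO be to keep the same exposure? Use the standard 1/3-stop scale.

Aperture: f/8 → f/7.1 → f/6.3 → f/5.6 → f/5 → f/4.5 → f/4 → f/3.5 → f/3.2 → f/2.8 → f/2.5 → f/2.2 — 3 2/3 stops larger aperture (brighter).
Shutter speed: 1/80 → 1/60 → 1/50 → 1/40 → 1/30 — 1 1/3 stops slower (brighter).
Net change so far: 5 stops brighter. Offset with the ISO: 4000 → 3200 → 2500 → 2000 → 1600 → 1250 → 1000 → 800 → 640 → 500 → 400 → 320 → 250 → 200 → 160 → 125.

ISO 125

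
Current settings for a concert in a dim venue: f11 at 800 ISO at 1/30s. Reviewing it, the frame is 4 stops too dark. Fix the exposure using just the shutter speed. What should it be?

Underexposed by 4 stops → need 4 stops brighter.
Shutter speed: 1/30 → 1/15 → 1/8 → 1/4 → 1/2.

1/2s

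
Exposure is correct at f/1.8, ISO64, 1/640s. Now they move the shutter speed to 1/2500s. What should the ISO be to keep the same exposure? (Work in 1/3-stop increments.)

Shutter speed: 1/640 → 1/800 → 1/1000 → 1/1250 → 1/1600 → 1/2000 → 1/2500 — 2 stops faster (darker).
Need 2 stops brighter from the ISO: 64 → 80 → 100 → 125 → 160 → 200 → 250.

ISO 250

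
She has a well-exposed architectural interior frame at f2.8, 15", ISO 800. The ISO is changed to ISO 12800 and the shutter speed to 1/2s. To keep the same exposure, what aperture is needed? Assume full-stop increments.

f/2

ISO: 800 → 1600 → 3200 → 6400 → 12800 — 4 stops higher (brighter).
Shutter speed: 15 → 8 → 4 → 2 → 1 → 1/2 — 5 stops shorter (darker).
Net change so far: 1 stop darker. Offset with the aperture: f/2.8 → f/2.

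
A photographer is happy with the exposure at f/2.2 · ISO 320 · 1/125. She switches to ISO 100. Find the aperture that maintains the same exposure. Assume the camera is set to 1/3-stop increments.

ISO: 320 → 250 → 200 → 160 → 125 → 100 — 1 2/3 stops lower (darker).
Need 1 2/3 stops brighter from the aperture: f/2.2 → f/2 → f/1.8 → f/1.6 → f/1.4 → f/1.2.

f/1.2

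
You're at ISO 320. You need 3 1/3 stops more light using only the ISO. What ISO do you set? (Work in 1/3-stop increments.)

ISO: 320 → 400 → 500 → 640 → 800 → 1000 → 1250 → 1600 → 2000 → 2500 → 3200 — 3 1/3 stops raised (brighter).

ISO 3200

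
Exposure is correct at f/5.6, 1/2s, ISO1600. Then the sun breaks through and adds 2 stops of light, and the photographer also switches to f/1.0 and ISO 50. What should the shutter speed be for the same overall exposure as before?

1/8s

Scene light: 2 stops brighter.
Aperture: f/5.6 → f/4 → f/2.8 → f/2 → f/1.4 → f/1.0 — 5 stops wider (brighter).
ISO: 1600 → 800 → 400 → 200 → 100 → 50 — 5 stops lower (darker).
Net so far: 2 stops brighter. Shutter speed: 1/2 → 1/4 → 1/8.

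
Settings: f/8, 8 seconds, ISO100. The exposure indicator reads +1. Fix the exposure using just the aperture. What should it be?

f/11

Overexposed by 1 stop → need 1 stop darker.
Aperture: f/8 → f/11.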